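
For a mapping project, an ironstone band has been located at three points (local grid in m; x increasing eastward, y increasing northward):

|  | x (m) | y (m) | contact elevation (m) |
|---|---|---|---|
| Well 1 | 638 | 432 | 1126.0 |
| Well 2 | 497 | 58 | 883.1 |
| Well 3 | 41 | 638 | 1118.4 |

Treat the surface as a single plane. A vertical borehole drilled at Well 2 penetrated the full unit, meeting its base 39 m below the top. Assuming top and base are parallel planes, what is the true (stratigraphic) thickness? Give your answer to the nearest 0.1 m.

33.3 m

Two edge vectors: Well 1→Well 2 = (-141, -374, -242.9), Well 1→Well 3 = (-597, 206, -7.6).
Normal n = (Well 1→Well 2) × (Well 1→Well 3) = (52879.8, 143939.7, -252324).
So ∂z/∂x = −n_x/n_z = 0.20957 and ∂z/∂y = −n_y/n_z = 0.57046.
|∇z| = √(a²+b²) = 0.60773, so dip δ = arctan(0.60773) = 31.29°.
True thickness = vertical thickness × cos δ = 39 × cos 31.29° = 33.3 m.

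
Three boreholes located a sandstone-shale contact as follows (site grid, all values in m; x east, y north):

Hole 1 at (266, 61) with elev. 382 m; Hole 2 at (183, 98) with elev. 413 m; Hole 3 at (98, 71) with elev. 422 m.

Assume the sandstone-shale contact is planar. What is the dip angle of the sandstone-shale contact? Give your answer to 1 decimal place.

22.4°

Let the plane be z = a·x + b·y + c.
Hole 2−Hole 1: −83a + 37b = 31;  Hole 3−Hole 1: −168a + 10b = 40.
Solving gives a = −0.21723, b = 0.35054.
Gradient magnitude |∇z| = √(a² + b²) = √(0.04719 + 0.12288) = 0.41239.
True dip = arctan(0.41239) = 22.4°, dipping toward SSE (azimuth ≈ 148°).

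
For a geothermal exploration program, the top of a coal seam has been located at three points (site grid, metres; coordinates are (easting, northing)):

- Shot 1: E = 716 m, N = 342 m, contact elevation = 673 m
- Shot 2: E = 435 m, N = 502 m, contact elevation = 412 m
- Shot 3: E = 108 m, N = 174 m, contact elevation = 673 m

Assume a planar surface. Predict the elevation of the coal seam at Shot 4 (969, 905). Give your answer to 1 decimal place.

Two edge vectors: Shot 1→Shot 2 = (-281, 160, -261), Shot 1→Shot 3 = (-608, -168, 0).
Normal n = (Shot 1→Shot 2) × (Shot 1→Shot 3) = (-43848, 158688, 144488).
So ∂z/∂E = −n_x/n_z = 0.30347 and ∂z/∂N = −n_y/n_z = −1.09828.
Intercept c from Shot 1: 673 − 217.29 + 375.61 = 831.33.
At (969, 905): z = 294.1 − 993.9 + 831.33 = 131.4 m.

131.4 m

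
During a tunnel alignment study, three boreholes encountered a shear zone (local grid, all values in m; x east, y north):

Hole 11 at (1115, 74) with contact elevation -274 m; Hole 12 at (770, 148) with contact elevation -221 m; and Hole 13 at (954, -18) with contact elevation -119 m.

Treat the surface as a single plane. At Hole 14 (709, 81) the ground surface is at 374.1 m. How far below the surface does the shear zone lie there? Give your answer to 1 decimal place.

Let the plane be z = a·x + b·y + c.
Hole 12−Hole 11: −345a + 74b = 53;  Hole 13−Hole 11: −161a − 92b = 155.
Solving gives a = −0.374444, b = −1.029505.
Then c = -274 − a·1115 − b·74 = 219.69.
At (709, 81): z_contact = −265.48 − 83.39 + 219.69 = -129.18 m.
Depth below ground = 374.1 − (-129.18) = 503.3 m.

503.3 m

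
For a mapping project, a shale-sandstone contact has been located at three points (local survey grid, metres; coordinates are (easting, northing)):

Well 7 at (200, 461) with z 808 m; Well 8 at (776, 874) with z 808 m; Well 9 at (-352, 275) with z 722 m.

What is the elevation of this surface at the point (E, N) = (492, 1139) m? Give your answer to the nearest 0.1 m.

615.9 m

Two edge vectors: Well 7→Well 8 = (576, 413, 0), Well 7→Well 9 = (-552, -186, -86).
Normal n = (Well 7→Well 8) × (Well 7→Well 9) = (-35518, 49536, 120840).
So ∂z/∂E = −n_x/n_z = 0.293926 and ∂z/∂N = −n_y/n_z = −0.409930.
Intercept c from Well 7: 808 − 58.79 + 188.98 = 938.19.
At (492, 1139): z = 144.6 − 466.9 + 938.19 = 615.9 m.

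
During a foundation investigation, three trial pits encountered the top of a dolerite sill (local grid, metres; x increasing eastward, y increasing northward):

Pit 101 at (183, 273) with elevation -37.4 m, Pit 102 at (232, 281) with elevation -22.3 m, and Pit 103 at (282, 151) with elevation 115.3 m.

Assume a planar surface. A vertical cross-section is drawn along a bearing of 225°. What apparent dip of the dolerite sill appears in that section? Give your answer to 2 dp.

Two edge vectors: Pit 101→Pit 102 = (49, 8, 15.1), Pit 101→Pit 103 = (99, -122, 152.7).
Normal n = (Pit 101→Pit 102) × (Pit 101→Pit 103) = (3063.8, -5987.4, -6770).
So ∂z/∂x = −n_x/n_z = 0.45256 and ∂z/∂y = −n_y/n_z = −0.88440.
Unit vector along 225° is (sin 225°, cos 225°) = (-0.7071, -0.7071).
Slope in that direction = a·(-0.7071) + b·(-0.7071) = 0.30536.
Apparent dip = arctan|0.30536| = 16.98° (true dip is 44.8°, so apparent ≤ true as expected).

16.98°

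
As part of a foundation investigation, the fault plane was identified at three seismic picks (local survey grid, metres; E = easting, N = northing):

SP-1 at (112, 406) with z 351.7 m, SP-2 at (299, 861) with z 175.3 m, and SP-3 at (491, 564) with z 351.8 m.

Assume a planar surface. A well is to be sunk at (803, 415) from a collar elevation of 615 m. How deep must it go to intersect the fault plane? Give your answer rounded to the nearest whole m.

133 m

Two edge vectors: SP-1→SP-2 = (187, 455, -176.4), SP-1→SP-3 = (379, 158, 0.1).
Normal n = (SP-1→SP-2) × (SP-1→SP-3) = (27916.7, -66874.3, -142899).
So ∂z/∂E = −n_x/n_z = 0.19536 and ∂z/∂N = −n_y/n_z = −0.46798.
Intercept c from SP-1: 351.7 − 21.88 + 190.00 = 519.82.
At (803, 415): z_contact = 156.9 − 194.2 + 519.82 = 482.5 m.
Depth below ground = 615 − 482.5 = 133 m.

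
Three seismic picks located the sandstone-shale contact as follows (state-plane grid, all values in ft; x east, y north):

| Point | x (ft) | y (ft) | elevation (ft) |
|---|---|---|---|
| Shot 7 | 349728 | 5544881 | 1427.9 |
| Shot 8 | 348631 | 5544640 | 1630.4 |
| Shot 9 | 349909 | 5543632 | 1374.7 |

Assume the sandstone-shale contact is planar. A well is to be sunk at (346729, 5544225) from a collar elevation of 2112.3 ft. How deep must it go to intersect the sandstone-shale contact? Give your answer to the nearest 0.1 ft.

130.8 ft

Let the plane be z = a·x + b·y + c.
Shot 8−Shot 7: −1097a − 241b = 202.5;  Shot 9−Shot 7: 181a − 1249b = −53.2.
Solving gives a = −0.187967596, b = 0.015354576.
Then c = 1427.9 − a·349728 − b·5544881 = −17973.86.
At (346729, 5544225): z_contact = −65173.82 + 85129.22 − 17973.86 = 1981.54 ft.
Depth below ground = 2112.3 − 1981.54 = 130.8 ft.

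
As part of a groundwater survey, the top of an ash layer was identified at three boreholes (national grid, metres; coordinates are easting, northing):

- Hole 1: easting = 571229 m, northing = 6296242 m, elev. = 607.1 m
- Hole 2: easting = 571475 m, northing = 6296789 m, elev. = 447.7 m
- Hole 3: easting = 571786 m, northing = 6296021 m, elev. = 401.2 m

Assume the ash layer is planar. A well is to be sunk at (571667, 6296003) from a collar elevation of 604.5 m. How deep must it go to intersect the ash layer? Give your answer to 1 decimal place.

Let the plane be z = a·easting + b·northing + c.
Hole 2−Hole 1: 246a + 547b = −159.4;  Hole 3−Hole 1: 557a − 221b = −205.9.
Solving gives a = −0.411799914, b = −0.106210642.
Then c = 607.1 − a·571229 − b·6296242 = 904567.06.
At (571667, 6296003): z_contact = −235412.42 − 668702.52 + 904567.06 = 452.12 m.
Depth below ground = 604.5 − 452.12 = 152.4 m.

152.4 m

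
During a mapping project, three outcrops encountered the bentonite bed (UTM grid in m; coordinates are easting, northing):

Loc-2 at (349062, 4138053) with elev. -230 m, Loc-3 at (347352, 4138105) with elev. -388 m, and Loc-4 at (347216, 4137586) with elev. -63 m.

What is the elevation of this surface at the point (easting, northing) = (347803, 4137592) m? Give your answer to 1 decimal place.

-24.2 m

Two edge vectors: Loc-2→Loc-3 = (-1710, 52, -158), Loc-2→Loc-4 = (-1846, -467, 167).
Normal n = (Loc-2→Loc-3) × (Loc-2→Loc-4) = (-65102, 577238, 894562).
So ∂z/∂easting = −n_x/n_z = 0.072775280 and ∂z/∂northing = −n_y/n_z = −0.645274447.
Intercept c from Loc-2: -230 − 25403.08 + 2670179.86 = 2644546.78.
At (347803, 4137592): z = 25311.5 − 2669882.4 + 2644546.78 = -24.2 m.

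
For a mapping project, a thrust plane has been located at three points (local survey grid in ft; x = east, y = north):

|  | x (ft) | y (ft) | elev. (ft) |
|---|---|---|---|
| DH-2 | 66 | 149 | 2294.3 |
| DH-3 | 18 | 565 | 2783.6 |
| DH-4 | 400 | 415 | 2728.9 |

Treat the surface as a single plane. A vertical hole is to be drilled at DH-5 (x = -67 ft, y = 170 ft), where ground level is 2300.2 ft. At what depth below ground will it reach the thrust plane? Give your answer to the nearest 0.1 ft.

24.8 ft

Let the plane be z = a·x + b·y + c.
DH-3−DH-2: −48a + 416b = 489.3;  DH-4−DH-2: 334a + 266b = 434.6.
Solving gives a = 0.33379, b = 1.21472.
Then c = 2294.3 − a·66 − b·149 = 2091.28.
At (-67, 170): z_contact = −22.36 + 206.50 + 2091.28 = 2275.42 ft.
Depth below ground = 2300.2 − 2275.42 = 24.8 ft.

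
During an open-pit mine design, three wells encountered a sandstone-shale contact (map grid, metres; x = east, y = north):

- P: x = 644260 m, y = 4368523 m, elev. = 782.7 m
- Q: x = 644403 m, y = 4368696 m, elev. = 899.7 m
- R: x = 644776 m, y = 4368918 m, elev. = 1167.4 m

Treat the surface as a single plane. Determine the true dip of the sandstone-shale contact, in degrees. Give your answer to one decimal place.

Two edge vectors: P→Q = (143, 173, 117), P→R = (516, 395, 384.7).
Normal n = (P→Q) × (P→R) = (20338.1, 5359.9, -32783).
So ∂z/∂x = −n_x/n_z = 0.62039 and ∂z/∂y = −n_y/n_z = 0.16350.
Gradient magnitude |∇z| = √(a² + b²) = √(0.38488 + 0.02673) = 0.64157.
True dip = arctan(0.64157) = 32.7°, dipping toward WSW (azimuth ≈ 255°).

32.7°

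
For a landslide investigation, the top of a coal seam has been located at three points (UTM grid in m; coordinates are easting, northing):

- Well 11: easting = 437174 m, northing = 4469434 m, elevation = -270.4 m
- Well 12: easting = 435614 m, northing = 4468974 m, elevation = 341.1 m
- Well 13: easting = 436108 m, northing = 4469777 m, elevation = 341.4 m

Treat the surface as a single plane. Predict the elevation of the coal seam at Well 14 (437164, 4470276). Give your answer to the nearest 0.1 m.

Two edge vectors: Well 11→Well 12 = (-1560, -460, 611.5), Well 11→Well 13 = (-1066, 343, 611.8).
Normal n = (Well 11→Well 12) × (Well 11→Well 13) = (-491172.5, 302549, -1025440).
So ∂z/∂easting = −n_x/n_z = −0.478987069 and ∂z/∂northing = −n_y/n_z = 0.295043103.
Intercept c from Well 11: -270.4 + 209400.69 − 1318675.68 = −1109545.39.
At (437164, 4470276): z = −209395.9 + 1318924.1 − 1109545.39 = -17.2 m.

-17.2 m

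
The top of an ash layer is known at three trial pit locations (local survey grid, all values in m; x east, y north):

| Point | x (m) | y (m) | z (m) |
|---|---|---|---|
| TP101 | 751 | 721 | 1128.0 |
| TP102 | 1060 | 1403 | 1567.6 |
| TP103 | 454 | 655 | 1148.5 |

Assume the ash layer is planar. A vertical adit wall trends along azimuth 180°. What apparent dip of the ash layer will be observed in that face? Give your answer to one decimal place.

36.9°

Two edge vectors: TP101→TP102 = (309, 682, 439.6), TP101→TP103 = (-297, -66, 20.5).
Normal n = (TP101→TP102) × (TP101→TP103) = (42994.6, -136895.7, 182160).
So ∂z/∂x = −n_x/n_z = −0.23603 and ∂z/∂y = −n_y/n_z = 0.75151.
Unit vector along 180° is (sin 180°, cos 180°) = (0.0000, -1.0000).
Slope in that direction = a·(0.0000) + b·(-1.0000) = −0.75151.
Apparent dip = arctan|0.75151| = 36.9° (true dip is 38.2°, so apparent ≤ true as expected).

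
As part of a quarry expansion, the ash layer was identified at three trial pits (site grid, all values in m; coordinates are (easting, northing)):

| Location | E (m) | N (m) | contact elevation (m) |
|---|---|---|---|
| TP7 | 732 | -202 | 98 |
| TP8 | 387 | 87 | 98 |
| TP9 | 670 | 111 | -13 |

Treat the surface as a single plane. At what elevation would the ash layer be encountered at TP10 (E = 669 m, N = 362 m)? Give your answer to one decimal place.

-119.4 m

Let the plane be z = a·E + b·N + c.
TP8−TP7: −345a + 289b = 0;  TP9−TP7: −62a + 313b = −111.
Solving gives a = −0.35617, b = −0.42518.
Then c = 98 − a·732 − b·-202 = 272.83.
At (669, 362): z = −238.3 − 153.9 + 272.83 = -119.4 m.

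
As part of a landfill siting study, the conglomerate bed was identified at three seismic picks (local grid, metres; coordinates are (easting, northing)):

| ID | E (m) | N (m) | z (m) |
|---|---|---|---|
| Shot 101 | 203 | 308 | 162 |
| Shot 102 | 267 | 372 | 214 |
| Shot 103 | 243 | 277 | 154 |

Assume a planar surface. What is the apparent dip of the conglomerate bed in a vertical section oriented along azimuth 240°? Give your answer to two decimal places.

Two edge vectors: Shot 101→Shot 102 = (64, 64, 52), Shot 101→Shot 103 = (40, -31, -8).
Normal n = (Shot 101→Shot 102) × (Shot 101→Shot 103) = (1100, 2592, -4544).
So ∂z/∂E = −n_x/n_z = 0.24208 and ∂z/∂N = −n_y/n_z = 0.57042.
Unit vector along 240° is (sin 240°, cos 240°) = (-0.8660, -0.5000).
Slope in that direction = a·(-0.8660) + b·(-0.5000) = −0.49486.
Apparent dip = arctan|0.49486| = 26.33° (true dip is 31.8°, so apparent ≤ true as expected).

26.33°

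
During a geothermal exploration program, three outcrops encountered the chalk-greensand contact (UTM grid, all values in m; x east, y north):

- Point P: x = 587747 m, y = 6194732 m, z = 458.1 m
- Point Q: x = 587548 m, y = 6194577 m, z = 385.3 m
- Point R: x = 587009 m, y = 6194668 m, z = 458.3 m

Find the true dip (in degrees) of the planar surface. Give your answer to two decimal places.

27.96°

Let the plane be z = a·x + b·y + c.
Point Q−Point P: −199a − 155b = −72.8;  Point R−Point P: −738a − 64b = 0.2.
Solving gives a = −0.04614, b = 0.52891.
Gradient magnitude |∇z| = √(a² + b²) = √(0.00213 + 0.27975) = 0.53092.
True dip = arctan(0.53092) = 27.96°, dipping toward S (azimuth ≈ 175°).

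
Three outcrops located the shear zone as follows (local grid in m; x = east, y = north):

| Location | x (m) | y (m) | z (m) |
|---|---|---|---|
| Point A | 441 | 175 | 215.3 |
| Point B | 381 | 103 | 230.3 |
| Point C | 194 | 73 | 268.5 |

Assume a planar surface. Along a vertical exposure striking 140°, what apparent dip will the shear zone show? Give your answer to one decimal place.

5.3°

Two edge vectors: Point A→Point B = (-60, -72, 15), Point A→Point C = (-247, -102, 53.2).
Normal n = (Point A→Point B) × (Point A→Point C) = (-2300.4, -513, -11664).
So ∂z/∂x = −n_x/n_z = −0.19722 and ∂z/∂y = −n_y/n_z = −0.04398.
Unit vector along 140° is (sin 140°, cos 140°) = (0.6428, -0.7660).
Slope in that direction = a·(0.6428) + b·(-0.7660) = −0.09308.
Apparent dip = arctan|0.09308| = 5.3° (true dip is 11.4°, so apparent ≤ true as expected).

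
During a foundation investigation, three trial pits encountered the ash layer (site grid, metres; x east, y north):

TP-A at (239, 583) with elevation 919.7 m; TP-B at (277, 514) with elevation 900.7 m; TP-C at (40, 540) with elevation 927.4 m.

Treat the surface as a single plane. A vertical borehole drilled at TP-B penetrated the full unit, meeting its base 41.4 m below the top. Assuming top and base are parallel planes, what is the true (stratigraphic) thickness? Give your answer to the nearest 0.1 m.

40.2 m

Two edge vectors: TP-A→TP-B = (38, -69, -19), TP-A→TP-C = (-199, -43, 7.7).
Normal n = (TP-A→TP-B) × (TP-A→TP-C) = (-1348.3, 3488.4, -15365).
So ∂z/∂x = −n_x/n_z = −0.08775 and ∂z/∂y = −n_y/n_z = 0.22704.
|∇z| = √(a²+b²) = 0.24340, so dip δ = arctan(0.24340) = 13.68°.
True thickness = vertical thickness × cos δ = 41.4 × cos 13.68° = 40.2 m.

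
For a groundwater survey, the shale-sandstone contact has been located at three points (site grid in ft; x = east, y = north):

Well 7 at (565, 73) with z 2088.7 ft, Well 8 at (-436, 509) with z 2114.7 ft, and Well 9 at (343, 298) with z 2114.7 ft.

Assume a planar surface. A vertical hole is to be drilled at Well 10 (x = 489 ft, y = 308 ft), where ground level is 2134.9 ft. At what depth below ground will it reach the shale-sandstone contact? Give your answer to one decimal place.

12.4 ft

Two edge vectors: Well 7→Well 8 = (-1001, 436, 26), Well 7→Well 9 = (-222, 225, 26).
Normal n = (Well 7→Well 8) × (Well 7→Well 9) = (5486, 20254, -128433).
So ∂z/∂x = −n_x/n_z = 0.04271 and ∂z/∂y = −n_y/n_z = 0.15770.
Intercept c from Well 7: 2088.7 − 24.13 − 11.51 = 2053.05.
At (489, 308): z_contact = 20.89 + 48.57 + 2053.05 = 2122.51 ft.
Depth below ground = 2134.9 − 2122.51 = 12.4 ft.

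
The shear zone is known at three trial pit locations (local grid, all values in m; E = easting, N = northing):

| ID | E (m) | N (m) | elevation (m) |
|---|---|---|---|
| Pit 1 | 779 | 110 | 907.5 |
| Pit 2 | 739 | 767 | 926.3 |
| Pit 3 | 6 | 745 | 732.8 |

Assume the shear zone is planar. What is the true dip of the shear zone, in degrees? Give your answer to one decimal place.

Let the plane be z = a·E + b·N + c.
Pit 2−Pit 1: −40a + 657b = 18.8;  Pit 3−Pit 1: −773a + 635b = −174.7.
Solving gives a = 0.26264, b = 0.04461.
Gradient magnitude |∇z| = √(a² + b²) = √(0.06898 + 0.00199) = 0.26641.
True dip = arctan(0.26641) = 14.9°, dipping toward W (azimuth ≈ 260°).

14.9°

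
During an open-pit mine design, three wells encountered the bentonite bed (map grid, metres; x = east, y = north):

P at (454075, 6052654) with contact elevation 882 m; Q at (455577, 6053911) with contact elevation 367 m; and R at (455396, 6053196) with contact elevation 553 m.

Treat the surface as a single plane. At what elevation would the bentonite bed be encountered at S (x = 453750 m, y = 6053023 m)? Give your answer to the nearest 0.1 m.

852.5 m

Let the plane be z = a·x + b·y + c.
Q−P: 1502a + 1257b = −515;  R−P: 1321a + 542b = −329.
Solving gives a = −0.158814905, b = −0.219936367.
Then c = 882 − a·454075 − b·6052654 = 1404194.61.
At (453750, 6053023): z = −72062.3 − 1331279.9 + 1404194.61 = 852.5 m.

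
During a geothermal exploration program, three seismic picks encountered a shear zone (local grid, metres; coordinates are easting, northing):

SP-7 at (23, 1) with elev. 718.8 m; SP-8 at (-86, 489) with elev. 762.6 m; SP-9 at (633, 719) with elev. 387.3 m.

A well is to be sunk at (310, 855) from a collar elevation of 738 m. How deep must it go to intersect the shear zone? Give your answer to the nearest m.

188 m

Let the plane be z = a·easting + b·northing + c.
SP-8−SP-7: −109a + 488b = 43.8;  SP-9−SP-7: 610a + 718b = −331.5.
Solving gives a = −0.51396, b = −0.02505.
Then c = 718.8 − a·23 − b·1 = 730.65.
At (310, 855): z_contact = −159.3 − 21.4 + 730.65 = 549.9 m.
Depth below ground = 738 − 549.9 = 188 m.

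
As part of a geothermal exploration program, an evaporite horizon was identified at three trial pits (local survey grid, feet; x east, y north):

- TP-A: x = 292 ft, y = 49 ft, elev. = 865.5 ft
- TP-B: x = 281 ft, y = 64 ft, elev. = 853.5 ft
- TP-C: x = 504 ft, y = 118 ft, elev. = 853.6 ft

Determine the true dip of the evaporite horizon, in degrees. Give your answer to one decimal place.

34.9°

Two edge vectors: TP-A→TP-B = (-11, 15, -12), TP-A→TP-C = (212, 69, -11.9).
Normal n = (TP-A→TP-B) × (TP-A→TP-C) = (649.5, -2674.9, -3939).
So ∂z/∂x = −n_x/n_z = 0.16489 and ∂z/∂y = −n_y/n_z = −0.67908.
Gradient magnitude |∇z| = √(a² + b²) = √(0.02719 + 0.46115) = 0.69881.
True dip = arctan(0.69881) = 34.9°, dipping toward NNW (azimuth ≈ 346°).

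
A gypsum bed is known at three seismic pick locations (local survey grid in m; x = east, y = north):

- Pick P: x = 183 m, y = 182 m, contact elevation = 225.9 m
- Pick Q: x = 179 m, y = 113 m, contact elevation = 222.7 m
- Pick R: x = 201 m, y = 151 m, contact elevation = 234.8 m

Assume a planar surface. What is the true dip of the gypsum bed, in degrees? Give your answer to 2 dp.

27.58°

Let the plane be z = a·x + b·y + c.
Pick Q−Pick P: −4a − 69b = −3.2;  Pick R−Pick P: 18a − 31b = 8.9.
Solving gives a = 0.52218, b = 0.01611.
Gradient magnitude |∇z| = √(a² + b²) = √(0.27267 + 0.00026) = 0.52243.
True dip = arctan(0.52243) = 27.58°, dipping toward W (azimuth ≈ 268°).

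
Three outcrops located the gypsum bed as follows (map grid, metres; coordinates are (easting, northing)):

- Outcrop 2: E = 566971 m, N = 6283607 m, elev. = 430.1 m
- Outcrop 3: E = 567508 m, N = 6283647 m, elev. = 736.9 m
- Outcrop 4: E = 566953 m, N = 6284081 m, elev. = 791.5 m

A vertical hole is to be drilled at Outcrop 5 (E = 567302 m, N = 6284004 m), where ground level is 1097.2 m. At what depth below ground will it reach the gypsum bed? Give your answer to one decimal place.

186.8 m

Let the plane be z = a·E + b·N + c.
Outcrop 3−Outcrop 2: 537a + 40b = 306.8;  Outcrop 4−Outcrop 2: −18a + 474b = 361.4.
Solving gives a = 0.513077749, b = 0.781931223.
Then c = 430.1 − a·566971 − b·6283607 = −5203818.61.
At (567302, 6284004): z_contact = 291070.03 + 4913658.93 − 5203818.61 = 910.36 m.
Depth below ground = 1097.2 − 910.36 = 186.8 m.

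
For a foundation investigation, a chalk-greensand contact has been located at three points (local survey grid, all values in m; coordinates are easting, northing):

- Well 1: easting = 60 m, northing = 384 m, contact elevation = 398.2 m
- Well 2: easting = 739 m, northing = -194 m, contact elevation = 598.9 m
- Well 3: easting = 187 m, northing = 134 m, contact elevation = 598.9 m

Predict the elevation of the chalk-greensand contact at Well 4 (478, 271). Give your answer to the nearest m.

243 m

Let the plane be z = a·easting + b·northing + c.
Well 2−Well 1: 679a − 578b = 200.7;  Well 3−Well 1: 127a − 250b = 200.7.
Solving gives a = −0.68328, b = −1.14990.
Then c = 398.2 − a·60 − b·384 = 880.76.
At (478, 271): z = −326.6 − 311.6 + 880.76 = 242.5 m.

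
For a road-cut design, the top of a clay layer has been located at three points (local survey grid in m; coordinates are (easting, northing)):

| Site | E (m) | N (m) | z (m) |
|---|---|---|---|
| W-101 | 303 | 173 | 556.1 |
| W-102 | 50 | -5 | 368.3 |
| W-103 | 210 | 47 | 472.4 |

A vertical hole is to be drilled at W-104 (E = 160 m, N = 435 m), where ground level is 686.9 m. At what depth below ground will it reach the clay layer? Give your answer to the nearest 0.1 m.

149.1 m

Two edge vectors: W-101→W-102 = (-253, -178, -187.8), W-101→W-103 = (-93, -126, -83.7).
Normal n = (W-101→W-102) × (W-101→W-103) = (-8764.2, -3710.7, 15324).
So ∂z/∂E = −n_x/n_z = 0.57193 and ∂z/∂N = −n_y/n_z = 0.24215.
Intercept c from W-101: 556.1 − 173.29 − 41.89 = 340.91.
At (160, 435): z_contact = 91.51 + 105.34 + 340.91 = 537.76 m.
Depth below ground = 686.9 − 537.76 = 149.1 m.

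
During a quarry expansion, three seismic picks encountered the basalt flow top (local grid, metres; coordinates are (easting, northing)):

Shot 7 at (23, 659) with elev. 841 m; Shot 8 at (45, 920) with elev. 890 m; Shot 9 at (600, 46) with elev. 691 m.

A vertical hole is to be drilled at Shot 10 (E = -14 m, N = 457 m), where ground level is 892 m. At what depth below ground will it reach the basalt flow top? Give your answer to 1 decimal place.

87.8 m

Two edge vectors: Shot 7→Shot 8 = (22, 261, 49), Shot 7→Shot 9 = (577, -613, -150).
Normal n = (Shot 7→Shot 8) × (Shot 7→Shot 9) = (-9113, 31573, -164083).
So ∂z/∂E = −n_x/n_z = −0.05554 and ∂z/∂N = −n_y/n_z = 0.19242.
Intercept c from Shot 7: 841 + 1.28 − 126.81 = 715.47.
At (-14, 457): z_contact = 0.78 + 87.94 + 715.47 = 804.19 m.
Depth below ground = 892 − 804.19 = 87.8 m.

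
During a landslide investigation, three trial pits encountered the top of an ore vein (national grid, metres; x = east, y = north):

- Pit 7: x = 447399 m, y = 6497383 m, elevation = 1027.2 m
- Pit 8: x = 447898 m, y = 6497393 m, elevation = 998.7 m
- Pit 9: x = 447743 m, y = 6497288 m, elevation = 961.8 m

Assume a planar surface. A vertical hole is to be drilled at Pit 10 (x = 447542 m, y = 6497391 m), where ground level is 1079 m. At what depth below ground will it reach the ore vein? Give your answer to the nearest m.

58 m

Two edge vectors: Pit 7→Pit 8 = (499, 10, -28.5), Pit 7→Pit 9 = (344, -95, -65.4).
Normal n = (Pit 7→Pit 8) × (Pit 7→Pit 9) = (-3361.5, 22830.6, -50845).
So ∂z/∂x = −n_x/n_z = −0.06611270 and ∂z/∂y = −n_y/n_z = 0.44902350.
Intercept c from Pit 7: 1027.2 + 29578.75 − 2917477.67 = −2886871.72.
At (447542, 6497391): z_contact = −29588.2 + 2917481.3 − 2886871.72 = 1021.3 m.
Depth below ground = 1079 − 1021.3 = 58 m.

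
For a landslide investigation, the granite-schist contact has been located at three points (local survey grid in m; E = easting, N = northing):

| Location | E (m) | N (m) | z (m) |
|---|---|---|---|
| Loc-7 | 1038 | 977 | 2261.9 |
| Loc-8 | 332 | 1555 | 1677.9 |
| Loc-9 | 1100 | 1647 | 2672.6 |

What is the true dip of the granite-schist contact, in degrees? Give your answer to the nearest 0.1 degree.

Two edge vectors: Loc-7→Loc-8 = (-706, 578, -584), Loc-7→Loc-9 = (62, 670, 410.7).
Normal n = (Loc-7→Loc-8) × (Loc-7→Loc-9) = (628664.6, 253746.2, -508856).
So ∂z/∂E = −n_x/n_z = 1.23545 and ∂z/∂N = −n_y/n_z = 0.49866.
Gradient magnitude |∇z| = √(a² + b²) = √(1.52633 + 0.24866) = 1.33229.
True dip = arctan(1.33229) = 53.1°, dipping toward WSW (azimuth ≈ 248°).

53.1°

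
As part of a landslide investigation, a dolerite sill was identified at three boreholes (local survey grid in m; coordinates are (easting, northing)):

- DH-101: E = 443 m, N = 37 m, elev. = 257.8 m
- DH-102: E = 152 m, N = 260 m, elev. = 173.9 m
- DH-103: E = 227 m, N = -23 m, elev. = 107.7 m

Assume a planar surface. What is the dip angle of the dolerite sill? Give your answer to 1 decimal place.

Two edge vectors: DH-101→DH-102 = (-291, 223, -83.9), DH-101→DH-103 = (-216, -60, -150.1).
Normal n = (DH-101→DH-102) × (DH-101→DH-103) = (-38506.3, -25556.7, 65628).
So ∂z/∂E = −n_x/n_z = 0.58674 and ∂z/∂N = −n_y/n_z = 0.38942.
Gradient magnitude |∇z| = √(a² + b²) = √(0.34426 + 0.15165) = 0.70421.
True dip = arctan(0.70421) = 35.2°, dipping toward WSW (azimuth ≈ 236°).

35.2°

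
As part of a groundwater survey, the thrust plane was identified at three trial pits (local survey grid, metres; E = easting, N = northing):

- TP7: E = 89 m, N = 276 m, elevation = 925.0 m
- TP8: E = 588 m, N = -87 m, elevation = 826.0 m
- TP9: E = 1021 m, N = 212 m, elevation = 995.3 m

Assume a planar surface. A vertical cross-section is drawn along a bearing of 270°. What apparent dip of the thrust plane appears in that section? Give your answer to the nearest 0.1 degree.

Two edge vectors: TP7→TP8 = (499, -363, -99), TP7→TP9 = (932, -64, 70.3).
Normal n = (TP7→TP8) × (TP7→TP9) = (-31854.9, -127347.7, 306380).
So ∂z/∂E = −n_x/n_z = 0.10397 and ∂z/∂N = −n_y/n_z = 0.41565.
Unit vector along 270° is (sin 270°, cos 270°) = (-1.0000, -0.0000).
Slope in that direction = a·(-1.0000) + b·(-0.0000) = −0.10397.
Apparent dip = arctan|0.10397| = 5.9° (true dip is 23.2°, so apparent ≤ true as expected).

5.9°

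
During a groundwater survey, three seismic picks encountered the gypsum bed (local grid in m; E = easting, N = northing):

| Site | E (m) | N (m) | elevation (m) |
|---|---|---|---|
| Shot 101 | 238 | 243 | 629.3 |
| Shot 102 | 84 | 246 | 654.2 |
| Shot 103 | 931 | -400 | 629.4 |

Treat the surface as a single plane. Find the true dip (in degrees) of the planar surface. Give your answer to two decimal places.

13.65°

Two edge vectors: Shot 101→Shot 102 = (-154, 3, 24.9), Shot 101→Shot 103 = (693, -643, 0.1).
Normal n = (Shot 101→Shot 102) × (Shot 101→Shot 103) = (16011, 17271.1, 96943).
So ∂z/∂E = −n_x/n_z = −0.16516 and ∂z/∂N = −n_y/n_z = −0.17816.
Gradient magnitude |∇z| = √(a² + b²) = √(0.02728 + 0.03174) = 0.24294.
True dip = arctan(0.24294) = 13.65°, dipping toward NE (azimuth ≈ 043°).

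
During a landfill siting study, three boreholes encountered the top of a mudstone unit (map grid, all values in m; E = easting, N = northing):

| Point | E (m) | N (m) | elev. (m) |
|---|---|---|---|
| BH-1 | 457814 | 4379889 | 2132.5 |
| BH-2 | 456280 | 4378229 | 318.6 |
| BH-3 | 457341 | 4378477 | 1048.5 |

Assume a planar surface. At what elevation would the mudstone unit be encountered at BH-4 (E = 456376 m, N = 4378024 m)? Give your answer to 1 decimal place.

252.1 m

Let the plane be z = a·E + b·N + c.
BH-2−BH-1: −1534a − 1660b = −1813.9;  BH-3−BH-1: −473a − 1412b = −1084.
Solving gives a = 0.551688407, b = 0.582897580.
Then c = 2132.5 − a·457814 − b·4379889 = −2803464.88.
At (456376, 4378024): z = 251777.3 + 2551939.6 − 2803464.88 = 252.1 m.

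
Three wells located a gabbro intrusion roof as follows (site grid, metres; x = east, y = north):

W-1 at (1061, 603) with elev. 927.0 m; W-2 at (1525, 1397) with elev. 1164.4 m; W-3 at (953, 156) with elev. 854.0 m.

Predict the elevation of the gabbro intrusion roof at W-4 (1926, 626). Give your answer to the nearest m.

1271 m

Let the plane be z = a·x + b·y + c.
W-2−W-1: 464a + 794b = 237.4;  W-3−W-1: −108a − 447b = −73.
Solving gives a = 0.39584, b = 0.06767.
Then c = 927 − a·1061 − b·603 = 466.21.
At (1926, 626): z = 762.4 + 42.4 + 466.21 = 1271.0 m.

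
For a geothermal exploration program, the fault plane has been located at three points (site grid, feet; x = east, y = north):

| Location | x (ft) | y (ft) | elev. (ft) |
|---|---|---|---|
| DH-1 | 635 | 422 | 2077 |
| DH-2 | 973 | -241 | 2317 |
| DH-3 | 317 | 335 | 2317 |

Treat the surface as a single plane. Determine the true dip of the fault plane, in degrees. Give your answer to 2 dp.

41.09°

Two edge vectors: DH-1→DH-2 = (338, -663, 240), DH-1→DH-3 = (-318, -87, 240).
Normal n = (DH-1→DH-2) × (DH-1→DH-3) = (-138240, -157440, -240240).
So ∂z/∂x = −n_x/n_z = −0.57542 and ∂z/∂y = −n_y/n_z = −0.65534.
Gradient magnitude |∇z| = √(a² + b²) = √(0.33111 + 0.42948) = 0.87212.
True dip = arctan(0.87212) = 41.09°, dipping toward NE (azimuth ≈ 041°).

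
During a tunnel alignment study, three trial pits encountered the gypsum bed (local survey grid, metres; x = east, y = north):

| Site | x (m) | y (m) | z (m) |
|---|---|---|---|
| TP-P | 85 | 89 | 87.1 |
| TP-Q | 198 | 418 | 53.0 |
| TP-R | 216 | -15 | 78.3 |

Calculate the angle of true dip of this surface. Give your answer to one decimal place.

Two edge vectors: TP-P→TP-Q = (113, 329, -34.1), TP-P→TP-R = (131, -104, -8.8).
Normal n = (TP-P→TP-Q) × (TP-P→TP-R) = (-6441.6, -3472.7, -54851).
So ∂z/∂x = −n_x/n_z = −0.11744 and ∂z/∂y = −n_y/n_z = −0.06331.
Gradient magnitude |∇z| = √(a² + b²) = √(0.01379 + 0.00401) = 0.13342.
True dip = arctan(0.13342) = 7.6°, dipping toward ENE (azimuth ≈ 062°).

7.6°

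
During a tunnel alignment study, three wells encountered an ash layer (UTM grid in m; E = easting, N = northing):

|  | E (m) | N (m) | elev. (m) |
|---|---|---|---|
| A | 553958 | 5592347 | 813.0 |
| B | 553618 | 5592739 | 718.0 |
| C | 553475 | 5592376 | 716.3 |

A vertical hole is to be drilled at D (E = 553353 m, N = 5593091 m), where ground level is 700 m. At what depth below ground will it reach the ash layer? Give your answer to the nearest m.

59 m

Two edge vectors: A→B = (-340, 392, -95), A→C = (-483, 29, -96.7).
Normal n = (A→B) × (A→C) = (-35151.4, 13007, 179476).
So ∂z/∂E = −n_x/n_z = 0.19585571 and ∂z/∂N = −n_y/n_z = −0.07247209.
Intercept c from A: 813 − 108495.84 + 405289.05 = 297606.21.
At (553353, 5593091): z_contact = 108377.3 − 405343.0 + 297606.21 = 640.6 m.
Depth below ground = 700 − 640.6 = 59 m.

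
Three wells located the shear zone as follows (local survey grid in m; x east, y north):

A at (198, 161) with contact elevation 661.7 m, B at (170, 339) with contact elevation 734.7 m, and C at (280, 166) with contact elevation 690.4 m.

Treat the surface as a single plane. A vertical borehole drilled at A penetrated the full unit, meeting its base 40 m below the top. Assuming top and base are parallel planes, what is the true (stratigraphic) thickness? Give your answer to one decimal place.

34.9 m

Two edge vectors: A→B = (-28, 178, 73), A→C = (82, 5, 28.7).
Normal n = (A→B) × (A→C) = (4743.6, 6789.6, -14736).
So ∂z/∂x = −n_x/n_z = 0.32191 and ∂z/∂y = −n_y/n_z = 0.46075.
|∇z| = √(a²+b²) = 0.56206, so dip δ = arctan(0.56206) = 29.34°.
True thickness = vertical thickness × cos δ = 40 × cos 29.34° = 34.9 m.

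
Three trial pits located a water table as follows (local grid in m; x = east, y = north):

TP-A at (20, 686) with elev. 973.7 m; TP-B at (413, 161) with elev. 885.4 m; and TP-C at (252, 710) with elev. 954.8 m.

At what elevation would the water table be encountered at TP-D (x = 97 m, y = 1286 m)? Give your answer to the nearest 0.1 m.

Let the plane be z = a·x + b·y + c.
TP-B−TP-A: 393a − 525b = −88.3;  TP-C−TP-A: 232a + 24b = −18.9.
Solving gives a = −0.091759, b = 0.099502.
Then c = 973.7 − a·20 − b·686 = 907.28.
At (97, 1286): z = −8.9 + 128.0 + 907.28 = 1026.3 m.

1026.3 m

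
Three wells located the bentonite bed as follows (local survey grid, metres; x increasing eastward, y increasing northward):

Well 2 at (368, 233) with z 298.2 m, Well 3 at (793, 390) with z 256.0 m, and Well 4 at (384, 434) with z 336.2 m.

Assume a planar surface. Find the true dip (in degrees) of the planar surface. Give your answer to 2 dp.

Two edge vectors: Well 2→Well 3 = (425, 157, -42.2), Well 2→Well 4 = (16, 201, 38).
Normal n = (Well 2→Well 3) × (Well 2→Well 4) = (14448.2, -16825.2, 82913).
So ∂z/∂x = −n_x/n_z = −0.17426 and ∂z/∂y = −n_y/n_z = 0.20293.
Gradient magnitude |∇z| = √(a² + b²) = √(0.03037 + 0.04118) = 0.26748.
True dip = arctan(0.26748) = 14.97°, dipping toward SE (azimuth ≈ 139°).

14.97°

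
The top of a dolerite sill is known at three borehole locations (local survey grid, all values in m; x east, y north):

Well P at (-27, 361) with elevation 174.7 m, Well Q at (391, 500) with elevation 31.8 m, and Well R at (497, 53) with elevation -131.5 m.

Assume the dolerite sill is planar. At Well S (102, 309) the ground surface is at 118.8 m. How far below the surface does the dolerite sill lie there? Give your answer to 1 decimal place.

13.2 m

Let the plane be z = a·x + b·y + c.
Well Q−Well P: 418a + 139b = −142.9;  Well R−Well P: 524a − 308b = −306.2.
Solving gives a = −0.42948, b = 0.26348.
Then c = 174.7 − a·-27 − b·361 = 67.99.
At (102, 309): z_contact = −43.81 + 81.41 + 67.99 = 105.60 m.
Depth below ground = 118.8 − 105.60 = 13.2 m.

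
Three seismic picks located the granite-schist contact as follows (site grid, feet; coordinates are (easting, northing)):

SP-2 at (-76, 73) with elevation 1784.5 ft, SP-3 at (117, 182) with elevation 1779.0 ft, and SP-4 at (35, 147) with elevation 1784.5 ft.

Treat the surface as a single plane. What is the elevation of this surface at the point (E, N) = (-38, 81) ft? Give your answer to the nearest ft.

Two edge vectors: SP-2→SP-3 = (193, 109, -5.5), SP-2→SP-4 = (111, 74, 0).
Normal n = (SP-2→SP-3) × (SP-2→SP-4) = (407, -610.5, 2183).
So ∂z/∂E = −n_x/n_z = −0.18644 and ∂z/∂N = −n_y/n_z = 0.27966.
Intercept c from SP-2: 1784.5 − 14.17 − 20.42 = 1749.92.
At (-38, 81): z = 7.1 + 22.7 + 1749.92 = 1779.7 ft.

1780 ft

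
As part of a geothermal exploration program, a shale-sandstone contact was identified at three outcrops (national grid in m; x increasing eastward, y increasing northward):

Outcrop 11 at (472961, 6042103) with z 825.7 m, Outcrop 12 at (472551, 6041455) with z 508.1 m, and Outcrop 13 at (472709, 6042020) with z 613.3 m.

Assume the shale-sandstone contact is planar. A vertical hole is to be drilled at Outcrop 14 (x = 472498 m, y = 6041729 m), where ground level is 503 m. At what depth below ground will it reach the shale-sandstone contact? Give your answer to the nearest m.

55 m

Two edge vectors: Outcrop 11→Outcrop 12 = (-410, -648, -317.6), Outcrop 11→Outcrop 13 = (-252, -83, -212.4).
Normal n = (Outcrop 11→Outcrop 12) × (Outcrop 11→Outcrop 13) = (111274.4, -7048.8, -129266).
So ∂z/∂x = −n_x/n_z = 0.86081723 and ∂z/∂y = −n_y/n_z = −0.05452942.
Intercept c from Outcrop 11: 825.7 − 407132.98 + 329472.37 = −76834.91.
At (472498, 6041729): z_contact = 406734.4 − 329452.0 − 76834.91 = 447.5 m.
Depth below ground = 503 − 447.5 = 55 m.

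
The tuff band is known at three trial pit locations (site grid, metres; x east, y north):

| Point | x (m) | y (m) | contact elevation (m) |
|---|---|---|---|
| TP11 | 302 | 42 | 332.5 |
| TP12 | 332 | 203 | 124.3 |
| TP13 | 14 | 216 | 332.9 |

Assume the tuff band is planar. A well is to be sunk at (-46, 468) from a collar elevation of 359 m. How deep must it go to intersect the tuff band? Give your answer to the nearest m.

277 m

Two edge vectors: TP11→TP12 = (30, 161, -208.2), TP11→TP13 = (-288, 174, 0.4).
Normal n = (TP11→TP12) × (TP11→TP13) = (36291.2, 59949.6, 51588).
So ∂z/∂x = −n_x/n_z = −0.70348 and ∂z/∂y = −n_y/n_z = −1.16208.
Intercept c from TP11: 332.5 + 212.45 + 48.81 = 593.76.
At (-46, 468): z_contact = 32.4 − 543.9 + 593.76 = 82.3 m.
Depth below ground = 359 − 82.3 = 277 m.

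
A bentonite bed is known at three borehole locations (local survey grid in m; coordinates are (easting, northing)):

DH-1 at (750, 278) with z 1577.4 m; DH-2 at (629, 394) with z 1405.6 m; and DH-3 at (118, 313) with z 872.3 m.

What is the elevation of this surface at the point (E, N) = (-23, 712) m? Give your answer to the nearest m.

583 m

Let the plane be z = a·E + b·N + c.
DH-2−DH-1: −121a + 116b = −171.8;  DH-3−DH-1: −632a + 35b = −705.1.
Solving gives a = 1.09702, b = −0.33673.
Then c = 1577.4 − a·750 − b·278 = 848.25.
At (-23, 712): z = −25.2 − 239.8 + 848.25 = 583.3 m.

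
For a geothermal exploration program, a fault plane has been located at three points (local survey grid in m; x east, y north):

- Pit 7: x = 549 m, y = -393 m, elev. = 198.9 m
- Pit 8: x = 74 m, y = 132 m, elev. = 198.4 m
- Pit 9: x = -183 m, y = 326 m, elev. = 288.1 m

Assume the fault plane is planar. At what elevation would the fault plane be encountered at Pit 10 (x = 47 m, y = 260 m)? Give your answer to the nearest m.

100 m

Two edge vectors: Pit 7→Pit 8 = (-475, 525, -0.5), Pit 7→Pit 9 = (-732, 719, 89.2).
Normal n = (Pit 7→Pit 8) × (Pit 7→Pit 9) = (47189.5, 42736, 42775).
So ∂z/∂x = −n_x/n_z = −1.10320 and ∂z/∂y = −n_y/n_z = −0.99909.
Intercept c from Pit 7: 198.9 + 605.66 − 392.64 = 411.92.
At (47, 260): z = −51.9 − 259.8 + 411.92 = 100.3 m.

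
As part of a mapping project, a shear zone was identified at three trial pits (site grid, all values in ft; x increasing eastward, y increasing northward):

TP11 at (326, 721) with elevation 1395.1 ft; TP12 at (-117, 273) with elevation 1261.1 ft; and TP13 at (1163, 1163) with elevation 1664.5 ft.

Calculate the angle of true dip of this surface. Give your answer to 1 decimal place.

19.1°

Let the plane be z = a·x + b·y + c.
TP12−TP11: −443a − 448b = −134;  TP13−TP11: 837a + 442b = 269.4.
Solving gives a = 0.34304, b = −0.04011.
Gradient magnitude |∇z| = √(a² + b²) = √(0.11768 + 0.00161) = 0.34538.
True dip = arctan(0.34538) = 19.1°, dipping toward W (azimuth ≈ 277°).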